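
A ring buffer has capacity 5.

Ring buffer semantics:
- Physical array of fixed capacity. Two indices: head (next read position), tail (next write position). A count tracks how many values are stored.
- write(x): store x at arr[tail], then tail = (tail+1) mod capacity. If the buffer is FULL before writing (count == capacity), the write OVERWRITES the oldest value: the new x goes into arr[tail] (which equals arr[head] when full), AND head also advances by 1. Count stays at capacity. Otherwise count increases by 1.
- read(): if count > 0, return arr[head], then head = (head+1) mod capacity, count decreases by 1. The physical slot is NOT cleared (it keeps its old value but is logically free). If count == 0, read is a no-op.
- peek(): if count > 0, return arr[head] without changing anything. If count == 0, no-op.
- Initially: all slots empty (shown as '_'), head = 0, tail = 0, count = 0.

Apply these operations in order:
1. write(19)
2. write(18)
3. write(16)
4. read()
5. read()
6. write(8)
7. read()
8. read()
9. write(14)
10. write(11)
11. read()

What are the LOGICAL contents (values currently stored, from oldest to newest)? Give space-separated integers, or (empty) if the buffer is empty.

Answer: 11

Derivation:
After op 1 (write(19)): arr=[19 _ _ _ _] head=0 tail=1 count=1
After op 2 (write(18)): arr=[19 18 _ _ _] head=0 tail=2 count=2
After op 3 (write(16)): arr=[19 18 16 _ _] head=0 tail=3 count=3
After op 4 (read()): arr=[19 18 16 _ _] head=1 tail=3 count=2
After op 5 (read()): arr=[19 18 16 _ _] head=2 tail=3 count=1
After op 6 (write(8)): arr=[19 18 16 8 _] head=2 tail=4 count=2
After op 7 (read()): arr=[19 18 16 8 _] head=3 tail=4 count=1
After op 8 (read()): arr=[19 18 16 8 _] head=4 tail=4 count=0
After op 9 (write(14)): arr=[19 18 16 8 14] head=4 tail=0 count=1
After op 10 (write(11)): arr=[11 18 16 8 14] head=4 tail=1 count=2
After op 11 (read()): arr=[11 18 16 8 14] head=0 tail=1 count=1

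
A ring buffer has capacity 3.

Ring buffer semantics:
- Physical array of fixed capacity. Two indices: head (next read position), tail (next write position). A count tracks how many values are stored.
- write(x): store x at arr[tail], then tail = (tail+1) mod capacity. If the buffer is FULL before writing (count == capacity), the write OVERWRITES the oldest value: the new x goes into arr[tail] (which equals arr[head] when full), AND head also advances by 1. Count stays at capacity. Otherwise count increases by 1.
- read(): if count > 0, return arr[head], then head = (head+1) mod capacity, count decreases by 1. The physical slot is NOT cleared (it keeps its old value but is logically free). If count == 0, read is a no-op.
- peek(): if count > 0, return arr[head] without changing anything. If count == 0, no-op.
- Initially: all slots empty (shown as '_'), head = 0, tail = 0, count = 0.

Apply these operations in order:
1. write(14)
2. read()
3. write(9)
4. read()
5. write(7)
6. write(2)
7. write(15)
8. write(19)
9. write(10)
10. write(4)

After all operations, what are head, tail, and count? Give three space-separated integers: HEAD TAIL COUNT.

After op 1 (write(14)): arr=[14 _ _] head=0 tail=1 count=1
After op 2 (read()): arr=[14 _ _] head=1 tail=1 count=0
After op 3 (write(9)): arr=[14 9 _] head=1 tail=2 count=1
After op 4 (read()): arr=[14 9 _] head=2 tail=2 count=0
After op 5 (write(7)): arr=[14 9 7] head=2 tail=0 count=1
After op 6 (write(2)): arr=[2 9 7] head=2 tail=1 count=2
After op 7 (write(15)): arr=[2 15 7] head=2 tail=2 count=3
After op 8 (write(19)): arr=[2 15 19] head=0 tail=0 count=3
After op 9 (write(10)): arr=[10 15 19] head=1 tail=1 count=3
After op 10 (write(4)): arr=[10 4 19] head=2 tail=2 count=3

Answer: 2 2 3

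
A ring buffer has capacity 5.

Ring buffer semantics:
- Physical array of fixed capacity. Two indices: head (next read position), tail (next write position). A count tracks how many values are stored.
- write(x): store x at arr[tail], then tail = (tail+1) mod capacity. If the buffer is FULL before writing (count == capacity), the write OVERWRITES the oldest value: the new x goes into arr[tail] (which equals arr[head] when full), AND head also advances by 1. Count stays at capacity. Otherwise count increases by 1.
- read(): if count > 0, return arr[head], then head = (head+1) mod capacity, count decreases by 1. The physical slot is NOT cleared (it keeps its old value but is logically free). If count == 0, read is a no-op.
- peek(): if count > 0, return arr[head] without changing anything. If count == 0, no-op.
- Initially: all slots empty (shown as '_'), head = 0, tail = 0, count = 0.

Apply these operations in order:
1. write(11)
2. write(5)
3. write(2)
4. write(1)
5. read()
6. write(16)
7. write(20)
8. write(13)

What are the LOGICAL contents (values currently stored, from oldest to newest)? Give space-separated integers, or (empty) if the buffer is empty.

Answer: 2 1 16 20 13

Derivation:
After op 1 (write(11)): arr=[11 _ _ _ _] head=0 tail=1 count=1
After op 2 (write(5)): arr=[11 5 _ _ _] head=0 tail=2 count=2
After op 3 (write(2)): arr=[11 5 2 _ _] head=0 tail=3 count=3
After op 4 (write(1)): arr=[11 5 2 1 _] head=0 tail=4 count=4
After op 5 (read()): arr=[11 5 2 1 _] head=1 tail=4 count=3
After op 6 (write(16)): arr=[11 5 2 1 16] head=1 tail=0 count=4
After op 7 (write(20)): arr=[20 5 2 1 16] head=1 tail=1 count=5
After op 8 (write(13)): arr=[20 13 2 1 16] head=2 tail=2 count=5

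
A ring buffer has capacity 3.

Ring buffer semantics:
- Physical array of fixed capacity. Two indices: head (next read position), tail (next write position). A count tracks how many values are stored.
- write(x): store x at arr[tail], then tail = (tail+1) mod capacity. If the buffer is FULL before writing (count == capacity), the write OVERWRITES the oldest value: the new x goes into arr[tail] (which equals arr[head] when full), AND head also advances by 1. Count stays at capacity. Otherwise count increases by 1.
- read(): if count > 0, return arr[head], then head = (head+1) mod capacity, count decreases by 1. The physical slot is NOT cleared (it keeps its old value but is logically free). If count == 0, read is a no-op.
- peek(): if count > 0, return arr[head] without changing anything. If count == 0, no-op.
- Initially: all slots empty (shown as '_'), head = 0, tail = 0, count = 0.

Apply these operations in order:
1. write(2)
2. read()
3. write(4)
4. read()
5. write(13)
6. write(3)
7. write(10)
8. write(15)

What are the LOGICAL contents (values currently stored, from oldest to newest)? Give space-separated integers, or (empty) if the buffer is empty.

Answer: 3 10 15

Derivation:
After op 1 (write(2)): arr=[2 _ _] head=0 tail=1 count=1
After op 2 (read()): arr=[2 _ _] head=1 tail=1 count=0
After op 3 (write(4)): arr=[2 4 _] head=1 tail=2 count=1
After op 4 (read()): arr=[2 4 _] head=2 tail=2 count=0
After op 5 (write(13)): arr=[2 4 13] head=2 tail=0 count=1
After op 6 (write(3)): arr=[3 4 13] head=2 tail=1 count=2
After op 7 (write(10)): arr=[3 10 13] head=2 tail=2 count=3
After op 8 (write(15)): arr=[3 10 15] head=0 tail=0 count=3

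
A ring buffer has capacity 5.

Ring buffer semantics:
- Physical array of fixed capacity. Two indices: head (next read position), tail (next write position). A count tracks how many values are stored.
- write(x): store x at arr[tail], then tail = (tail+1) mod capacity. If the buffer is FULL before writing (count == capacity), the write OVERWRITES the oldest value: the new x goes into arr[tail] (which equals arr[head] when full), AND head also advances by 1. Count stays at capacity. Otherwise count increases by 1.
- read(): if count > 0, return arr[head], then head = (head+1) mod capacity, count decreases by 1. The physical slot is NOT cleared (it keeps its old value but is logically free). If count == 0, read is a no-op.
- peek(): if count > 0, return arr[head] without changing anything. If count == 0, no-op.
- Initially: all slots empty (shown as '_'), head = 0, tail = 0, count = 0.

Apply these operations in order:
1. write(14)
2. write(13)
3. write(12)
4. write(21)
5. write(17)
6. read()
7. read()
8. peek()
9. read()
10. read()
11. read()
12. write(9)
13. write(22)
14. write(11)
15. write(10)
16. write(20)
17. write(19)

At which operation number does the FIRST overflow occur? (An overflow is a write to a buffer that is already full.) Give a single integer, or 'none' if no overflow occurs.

After op 1 (write(14)): arr=[14 _ _ _ _] head=0 tail=1 count=1
After op 2 (write(13)): arr=[14 13 _ _ _] head=0 tail=2 count=2
After op 3 (write(12)): arr=[14 13 12 _ _] head=0 tail=3 count=3
After op 4 (write(21)): arr=[14 13 12 21 _] head=0 tail=4 count=4
After op 5 (write(17)): arr=[14 13 12 21 17] head=0 tail=0 count=5
After op 6 (read()): arr=[14 13 12 21 17] head=1 tail=0 count=4
After op 7 (read()): arr=[14 13 12 21 17] head=2 tail=0 count=3
After op 8 (peek()): arr=[14 13 12 21 17] head=2 tail=0 count=3
After op 9 (read()): arr=[14 13 12 21 17] head=3 tail=0 count=2
After op 10 (read()): arr=[14 13 12 21 17] head=4 tail=0 count=1
After op 11 (read()): arr=[14 13 12 21 17] head=0 tail=0 count=0
After op 12 (write(9)): arr=[9 13 12 21 17] head=0 tail=1 count=1
After op 13 (write(22)): arr=[9 22 12 21 17] head=0 tail=2 count=2
After op 14 (write(11)): arr=[9 22 11 21 17] head=0 tail=3 count=3
After op 15 (write(10)): arr=[9 22 11 10 17] head=0 tail=4 count=4
After op 16 (write(20)): arr=[9 22 11 10 20] head=0 tail=0 count=5
After op 17 (write(19)): arr=[19 22 11 10 20] head=1 tail=1 count=5

Answer: 17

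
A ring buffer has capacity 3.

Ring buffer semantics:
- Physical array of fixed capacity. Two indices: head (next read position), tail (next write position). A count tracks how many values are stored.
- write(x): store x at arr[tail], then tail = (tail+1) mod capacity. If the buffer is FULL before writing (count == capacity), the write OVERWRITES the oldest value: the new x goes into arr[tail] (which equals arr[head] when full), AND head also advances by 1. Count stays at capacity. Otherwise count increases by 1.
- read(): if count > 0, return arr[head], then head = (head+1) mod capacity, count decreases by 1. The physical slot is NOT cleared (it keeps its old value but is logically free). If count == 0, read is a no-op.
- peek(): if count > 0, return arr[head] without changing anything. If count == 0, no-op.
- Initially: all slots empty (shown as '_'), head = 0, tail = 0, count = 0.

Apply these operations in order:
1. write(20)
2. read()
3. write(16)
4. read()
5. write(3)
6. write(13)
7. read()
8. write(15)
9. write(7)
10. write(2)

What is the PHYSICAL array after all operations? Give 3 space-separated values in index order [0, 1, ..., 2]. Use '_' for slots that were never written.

After op 1 (write(20)): arr=[20 _ _] head=0 tail=1 count=1
After op 2 (read()): arr=[20 _ _] head=1 tail=1 count=0
After op 3 (write(16)): arr=[20 16 _] head=1 tail=2 count=1
After op 4 (read()): arr=[20 16 _] head=2 tail=2 count=0
After op 5 (write(3)): arr=[20 16 3] head=2 tail=0 count=1
After op 6 (write(13)): arr=[13 16 3] head=2 tail=1 count=2
After op 7 (read()): arr=[13 16 3] head=0 tail=1 count=1
After op 8 (write(15)): arr=[13 15 3] head=0 tail=2 count=2
After op 9 (write(7)): arr=[13 15 7] head=0 tail=0 count=3
After op 10 (write(2)): arr=[2 15 7] head=1 tail=1 count=3

Answer: 2 15 7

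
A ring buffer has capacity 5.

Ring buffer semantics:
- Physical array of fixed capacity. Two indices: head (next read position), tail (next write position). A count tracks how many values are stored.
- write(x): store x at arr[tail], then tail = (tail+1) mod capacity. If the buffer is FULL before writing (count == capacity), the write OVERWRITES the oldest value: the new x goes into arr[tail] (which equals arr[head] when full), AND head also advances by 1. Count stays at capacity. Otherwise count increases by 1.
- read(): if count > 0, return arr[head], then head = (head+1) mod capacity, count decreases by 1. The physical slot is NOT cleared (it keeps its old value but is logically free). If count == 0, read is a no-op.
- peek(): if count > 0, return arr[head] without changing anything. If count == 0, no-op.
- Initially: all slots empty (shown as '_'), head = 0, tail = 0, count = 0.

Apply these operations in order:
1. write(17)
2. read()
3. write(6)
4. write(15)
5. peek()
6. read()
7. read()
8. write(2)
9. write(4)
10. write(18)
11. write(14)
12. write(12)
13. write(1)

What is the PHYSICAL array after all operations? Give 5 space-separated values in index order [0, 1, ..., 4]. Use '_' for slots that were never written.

After op 1 (write(17)): arr=[17 _ _ _ _] head=0 tail=1 count=1
After op 2 (read()): arr=[17 _ _ _ _] head=1 tail=1 count=0
After op 3 (write(6)): arr=[17 6 _ _ _] head=1 tail=2 count=1
After op 4 (write(15)): arr=[17 6 15 _ _] head=1 tail=3 count=2
After op 5 (peek()): arr=[17 6 15 _ _] head=1 tail=3 count=2
After op 6 (read()): arr=[17 6 15 _ _] head=2 tail=3 count=1
After op 7 (read()): arr=[17 6 15 _ _] head=3 tail=3 count=0
After op 8 (write(2)): arr=[17 6 15 2 _] head=3 tail=4 count=1
After op 9 (write(4)): arr=[17 6 15 2 4] head=3 tail=0 count=2
After op 10 (write(18)): arr=[18 6 15 2 4] head=3 tail=1 count=3
After op 11 (write(14)): arr=[18 14 15 2 4] head=3 tail=2 count=4
After op 12 (write(12)): arr=[18 14 12 2 4] head=3 tail=3 count=5
After op 13 (write(1)): arr=[18 14 12 1 4] head=4 tail=4 count=5

Answer: 18 14 12 1 4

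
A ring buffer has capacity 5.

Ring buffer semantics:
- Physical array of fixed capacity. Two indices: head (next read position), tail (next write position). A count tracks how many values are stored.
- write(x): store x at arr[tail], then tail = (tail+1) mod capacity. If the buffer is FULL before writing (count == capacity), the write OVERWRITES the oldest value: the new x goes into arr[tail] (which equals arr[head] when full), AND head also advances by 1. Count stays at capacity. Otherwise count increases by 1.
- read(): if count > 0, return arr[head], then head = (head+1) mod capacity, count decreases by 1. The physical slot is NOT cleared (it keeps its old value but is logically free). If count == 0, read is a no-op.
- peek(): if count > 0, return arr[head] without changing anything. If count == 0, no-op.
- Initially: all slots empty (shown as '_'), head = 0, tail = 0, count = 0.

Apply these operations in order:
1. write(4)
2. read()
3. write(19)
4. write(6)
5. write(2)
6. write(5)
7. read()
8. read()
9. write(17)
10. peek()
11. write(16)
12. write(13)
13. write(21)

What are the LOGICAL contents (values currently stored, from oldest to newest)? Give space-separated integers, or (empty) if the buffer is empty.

Answer: 5 17 16 13 21

Derivation:
After op 1 (write(4)): arr=[4 _ _ _ _] head=0 tail=1 count=1
After op 2 (read()): arr=[4 _ _ _ _] head=1 tail=1 count=0
After op 3 (write(19)): arr=[4 19 _ _ _] head=1 tail=2 count=1
After op 4 (write(6)): arr=[4 19 6 _ _] head=1 tail=3 count=2
After op 5 (write(2)): arr=[4 19 6 2 _] head=1 tail=4 count=3
After op 6 (write(5)): arr=[4 19 6 2 5] head=1 tail=0 count=4
After op 7 (read()): arr=[4 19 6 2 5] head=2 tail=0 count=3
After op 8 (read()): arr=[4 19 6 2 5] head=3 tail=0 count=2
After op 9 (write(17)): arr=[17 19 6 2 5] head=3 tail=1 count=3
After op 10 (peek()): arr=[17 19 6 2 5] head=3 tail=1 count=3
After op 11 (write(16)): arr=[17 16 6 2 5] head=3 tail=2 count=4
After op 12 (write(13)): arr=[17 16 13 2 5] head=3 tail=3 count=5
After op 13 (write(21)): arr=[17 16 13 21 5] head=4 tail=4 count=5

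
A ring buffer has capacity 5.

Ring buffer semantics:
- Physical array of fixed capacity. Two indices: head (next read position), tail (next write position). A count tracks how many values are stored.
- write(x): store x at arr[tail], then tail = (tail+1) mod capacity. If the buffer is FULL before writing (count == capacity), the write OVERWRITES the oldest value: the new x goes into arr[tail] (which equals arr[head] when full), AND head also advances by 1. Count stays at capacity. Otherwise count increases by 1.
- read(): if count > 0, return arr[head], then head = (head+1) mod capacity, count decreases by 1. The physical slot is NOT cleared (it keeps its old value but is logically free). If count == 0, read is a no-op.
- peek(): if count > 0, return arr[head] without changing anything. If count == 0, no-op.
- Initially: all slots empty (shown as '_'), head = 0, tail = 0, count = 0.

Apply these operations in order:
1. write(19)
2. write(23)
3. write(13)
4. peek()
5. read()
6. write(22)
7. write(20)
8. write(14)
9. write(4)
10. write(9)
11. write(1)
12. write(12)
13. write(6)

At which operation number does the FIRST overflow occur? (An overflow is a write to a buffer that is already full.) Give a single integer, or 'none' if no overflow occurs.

After op 1 (write(19)): arr=[19 _ _ _ _] head=0 tail=1 count=1
After op 2 (write(23)): arr=[19 23 _ _ _] head=0 tail=2 count=2
After op 3 (write(13)): arr=[19 23 13 _ _] head=0 tail=3 count=3
After op 4 (peek()): arr=[19 23 13 _ _] head=0 tail=3 count=3
After op 5 (read()): arr=[19 23 13 _ _] head=1 tail=3 count=2
After op 6 (write(22)): arr=[19 23 13 22 _] head=1 tail=4 count=3
After op 7 (write(20)): arr=[19 23 13 22 20] head=1 tail=0 count=4
After op 8 (write(14)): arr=[14 23 13 22 20] head=1 tail=1 count=5
After op 9 (write(4)): arr=[14 4 13 22 20] head=2 tail=2 count=5
After op 10 (write(9)): arr=[14 4 9 22 20] head=3 tail=3 count=5
After op 11 (write(1)): arr=[14 4 9 1 20] head=4 tail=4 count=5
After op 12 (write(12)): arr=[14 4 9 1 12] head=0 tail=0 count=5
After op 13 (write(6)): arr=[6 4 9 1 12] head=1 tail=1 count=5

Answer: 9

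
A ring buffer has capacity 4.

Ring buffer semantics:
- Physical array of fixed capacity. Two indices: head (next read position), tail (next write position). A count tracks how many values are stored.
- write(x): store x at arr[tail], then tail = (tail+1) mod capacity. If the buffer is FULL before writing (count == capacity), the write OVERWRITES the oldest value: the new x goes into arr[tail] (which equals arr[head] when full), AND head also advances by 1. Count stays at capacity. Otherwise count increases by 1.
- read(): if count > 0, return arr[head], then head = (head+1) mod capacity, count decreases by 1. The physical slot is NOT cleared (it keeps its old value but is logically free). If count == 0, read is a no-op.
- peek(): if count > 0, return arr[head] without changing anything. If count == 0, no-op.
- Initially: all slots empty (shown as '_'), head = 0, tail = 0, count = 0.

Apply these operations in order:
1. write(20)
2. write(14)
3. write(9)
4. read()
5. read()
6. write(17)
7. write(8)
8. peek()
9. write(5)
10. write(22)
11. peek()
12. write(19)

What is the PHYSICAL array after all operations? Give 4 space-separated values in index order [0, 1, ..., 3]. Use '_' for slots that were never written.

Answer: 8 5 22 19

Derivation:
After op 1 (write(20)): arr=[20 _ _ _] head=0 tail=1 count=1
After op 2 (write(14)): arr=[20 14 _ _] head=0 tail=2 count=2
After op 3 (write(9)): arr=[20 14 9 _] head=0 tail=3 count=3
After op 4 (read()): arr=[20 14 9 _] head=1 tail=3 count=2
After op 5 (read()): arr=[20 14 9 _] head=2 tail=3 count=1
After op 6 (write(17)): arr=[20 14 9 17] head=2 tail=0 count=2
After op 7 (write(8)): arr=[8 14 9 17] head=2 tail=1 count=3
After op 8 (peek()): arr=[8 14 9 17] head=2 tail=1 count=3
After op 9 (write(5)): arr=[8 5 9 17] head=2 tail=2 count=4
After op 10 (write(22)): arr=[8 5 22 17] head=3 tail=3 count=4
After op 11 (peek()): arr=[8 5 22 17] head=3 tail=3 count=4
After op 12 (write(19)): arr=[8 5 22 19] head=0 tail=0 count=4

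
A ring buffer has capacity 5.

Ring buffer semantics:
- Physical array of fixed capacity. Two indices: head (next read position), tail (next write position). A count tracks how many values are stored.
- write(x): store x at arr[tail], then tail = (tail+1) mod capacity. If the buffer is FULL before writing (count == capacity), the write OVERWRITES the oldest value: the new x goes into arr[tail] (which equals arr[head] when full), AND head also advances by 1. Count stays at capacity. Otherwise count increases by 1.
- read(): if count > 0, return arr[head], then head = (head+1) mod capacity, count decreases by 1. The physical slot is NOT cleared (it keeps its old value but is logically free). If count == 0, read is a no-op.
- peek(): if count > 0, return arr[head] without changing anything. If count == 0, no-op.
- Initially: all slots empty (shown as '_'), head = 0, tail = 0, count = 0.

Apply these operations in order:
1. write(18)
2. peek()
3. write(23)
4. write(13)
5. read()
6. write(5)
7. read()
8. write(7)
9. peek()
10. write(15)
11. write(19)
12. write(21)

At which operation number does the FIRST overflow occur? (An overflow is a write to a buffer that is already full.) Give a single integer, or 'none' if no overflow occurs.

After op 1 (write(18)): arr=[18 _ _ _ _] head=0 tail=1 count=1
After op 2 (peek()): arr=[18 _ _ _ _] head=0 tail=1 count=1
After op 3 (write(23)): arr=[18 23 _ _ _] head=0 tail=2 count=2
After op 4 (write(13)): arr=[18 23 13 _ _] head=0 tail=3 count=3
After op 5 (read()): arr=[18 23 13 _ _] head=1 tail=3 count=2
After op 6 (write(5)): arr=[18 23 13 5 _] head=1 tail=4 count=3
After op 7 (read()): arr=[18 23 13 5 _] head=2 tail=4 count=2
After op 8 (write(7)): arr=[18 23 13 5 7] head=2 tail=0 count=3
After op 9 (peek()): arr=[18 23 13 5 7] head=2 tail=0 count=3
After op 10 (write(15)): arr=[15 23 13 5 7] head=2 tail=1 count=4
After op 11 (write(19)): arr=[15 19 13 5 7] head=2 tail=2 count=5
After op 12 (write(21)): arr=[15 19 21 5 7] head=3 tail=3 count=5

Answer: 12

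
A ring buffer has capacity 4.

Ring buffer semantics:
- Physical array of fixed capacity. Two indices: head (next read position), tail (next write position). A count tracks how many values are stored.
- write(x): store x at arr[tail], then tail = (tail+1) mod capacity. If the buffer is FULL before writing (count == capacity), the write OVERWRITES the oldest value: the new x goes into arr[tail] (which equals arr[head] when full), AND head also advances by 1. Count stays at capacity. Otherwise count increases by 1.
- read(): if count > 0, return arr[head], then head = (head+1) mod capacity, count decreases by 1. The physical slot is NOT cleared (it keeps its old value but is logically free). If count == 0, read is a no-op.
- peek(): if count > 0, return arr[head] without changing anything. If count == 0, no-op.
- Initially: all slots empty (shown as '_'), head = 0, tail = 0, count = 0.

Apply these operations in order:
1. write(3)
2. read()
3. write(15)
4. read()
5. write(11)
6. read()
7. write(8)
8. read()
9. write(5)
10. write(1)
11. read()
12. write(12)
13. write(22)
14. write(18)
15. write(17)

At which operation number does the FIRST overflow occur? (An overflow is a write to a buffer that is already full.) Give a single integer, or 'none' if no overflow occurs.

After op 1 (write(3)): arr=[3 _ _ _] head=0 tail=1 count=1
After op 2 (read()): arr=[3 _ _ _] head=1 tail=1 count=0
After op 3 (write(15)): arr=[3 15 _ _] head=1 tail=2 count=1
After op 4 (read()): arr=[3 15 _ _] head=2 tail=2 count=0
After op 5 (write(11)): arr=[3 15 11 _] head=2 tail=3 count=1
After op 6 (read()): arr=[3 15 11 _] head=3 tail=3 count=0
After op 7 (write(8)): arr=[3 15 11 8] head=3 tail=0 count=1
After op 8 (read()): arr=[3 15 11 8] head=0 tail=0 count=0
After op 9 (write(5)): arr=[5 15 11 8] head=0 tail=1 count=1
After op 10 (write(1)): arr=[5 1 11 8] head=0 tail=2 count=2
After op 11 (read()): arr=[5 1 11 8] head=1 tail=2 count=1
After op 12 (write(12)): arr=[5 1 12 8] head=1 tail=3 count=2
After op 13 (write(22)): arr=[5 1 12 22] head=1 tail=0 count=3
After op 14 (write(18)): arr=[18 1 12 22] head=1 tail=1 count=4
After op 15 (write(17)): arr=[18 17 12 22] head=2 tail=2 count=4

Answer: 15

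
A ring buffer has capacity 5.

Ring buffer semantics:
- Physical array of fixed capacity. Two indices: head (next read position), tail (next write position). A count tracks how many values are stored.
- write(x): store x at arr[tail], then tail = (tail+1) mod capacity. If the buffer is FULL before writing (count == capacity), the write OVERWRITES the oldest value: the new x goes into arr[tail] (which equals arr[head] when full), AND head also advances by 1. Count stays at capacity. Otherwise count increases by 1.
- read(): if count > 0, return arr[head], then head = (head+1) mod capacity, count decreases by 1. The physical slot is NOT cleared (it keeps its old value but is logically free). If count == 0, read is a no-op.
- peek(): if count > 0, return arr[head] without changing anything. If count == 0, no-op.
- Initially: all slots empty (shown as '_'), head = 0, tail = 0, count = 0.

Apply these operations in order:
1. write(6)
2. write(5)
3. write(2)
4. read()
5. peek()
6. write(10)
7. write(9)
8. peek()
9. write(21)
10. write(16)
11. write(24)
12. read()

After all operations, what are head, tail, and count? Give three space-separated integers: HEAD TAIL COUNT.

After op 1 (write(6)): arr=[6 _ _ _ _] head=0 tail=1 count=1
After op 2 (write(5)): arr=[6 5 _ _ _] head=0 tail=2 count=2
After op 3 (write(2)): arr=[6 5 2 _ _] head=0 tail=3 count=3
After op 4 (read()): arr=[6 5 2 _ _] head=1 tail=3 count=2
After op 5 (peek()): arr=[6 5 2 _ _] head=1 tail=3 count=2
After op 6 (write(10)): arr=[6 5 2 10 _] head=1 tail=4 count=3
After op 7 (write(9)): arr=[6 5 2 10 9] head=1 tail=0 count=4
After op 8 (peek()): arr=[6 5 2 10 9] head=1 tail=0 count=4
After op 9 (write(21)): arr=[21 5 2 10 9] head=1 tail=1 count=5
After op 10 (write(16)): arr=[21 16 2 10 9] head=2 tail=2 count=5
After op 11 (write(24)): arr=[21 16 24 10 9] head=3 tail=3 count=5
After op 12 (read()): arr=[21 16 24 10 9] head=4 tail=3 count=4

Answer: 4 3 4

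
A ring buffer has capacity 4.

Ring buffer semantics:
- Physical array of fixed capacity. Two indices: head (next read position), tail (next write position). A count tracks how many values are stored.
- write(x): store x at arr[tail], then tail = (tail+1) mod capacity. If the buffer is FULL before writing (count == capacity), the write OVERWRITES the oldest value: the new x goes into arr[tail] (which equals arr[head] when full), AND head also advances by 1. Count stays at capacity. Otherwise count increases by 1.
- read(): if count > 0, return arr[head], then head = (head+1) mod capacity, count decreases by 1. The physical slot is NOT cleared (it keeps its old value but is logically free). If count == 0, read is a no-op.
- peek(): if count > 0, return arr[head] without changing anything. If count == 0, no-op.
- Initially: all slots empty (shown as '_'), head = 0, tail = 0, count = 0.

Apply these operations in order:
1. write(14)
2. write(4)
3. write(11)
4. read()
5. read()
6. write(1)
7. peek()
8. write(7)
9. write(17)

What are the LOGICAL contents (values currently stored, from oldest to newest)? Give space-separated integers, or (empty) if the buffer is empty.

Answer: 11 1 7 17

Derivation:
After op 1 (write(14)): arr=[14 _ _ _] head=0 tail=1 count=1
After op 2 (write(4)): arr=[14 4 _ _] head=0 tail=2 count=2
After op 3 (write(11)): arr=[14 4 11 _] head=0 tail=3 count=3
After op 4 (read()): arr=[14 4 11 _] head=1 tail=3 count=2
After op 5 (read()): arr=[14 4 11 _] head=2 tail=3 count=1
After op 6 (write(1)): arr=[14 4 11 1] head=2 tail=0 count=2
After op 7 (peek()): arr=[14 4 11 1] head=2 tail=0 count=2
After op 8 (write(7)): arr=[7 4 11 1] head=2 tail=1 count=3
After op 9 (write(17)): arr=[7 17 11 1] head=2 tail=2 count=4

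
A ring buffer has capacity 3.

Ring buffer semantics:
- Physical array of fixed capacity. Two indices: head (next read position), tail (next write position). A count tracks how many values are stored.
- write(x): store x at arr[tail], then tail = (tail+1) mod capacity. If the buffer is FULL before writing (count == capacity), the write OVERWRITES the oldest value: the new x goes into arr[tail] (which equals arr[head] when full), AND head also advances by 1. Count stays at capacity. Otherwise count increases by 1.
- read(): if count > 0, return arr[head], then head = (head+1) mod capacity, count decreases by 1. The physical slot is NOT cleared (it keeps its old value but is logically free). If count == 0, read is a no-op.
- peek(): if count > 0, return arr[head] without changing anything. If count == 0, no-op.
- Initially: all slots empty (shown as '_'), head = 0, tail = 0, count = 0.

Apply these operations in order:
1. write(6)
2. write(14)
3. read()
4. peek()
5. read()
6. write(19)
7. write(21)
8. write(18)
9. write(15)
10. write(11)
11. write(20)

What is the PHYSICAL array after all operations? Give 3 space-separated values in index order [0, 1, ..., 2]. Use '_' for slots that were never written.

Answer: 11 20 15

Derivation:
After op 1 (write(6)): arr=[6 _ _] head=0 tail=1 count=1
After op 2 (write(14)): arr=[6 14 _] head=0 tail=2 count=2
After op 3 (read()): arr=[6 14 _] head=1 tail=2 count=1
After op 4 (peek()): arr=[6 14 _] head=1 tail=2 count=1
After op 5 (read()): arr=[6 14 _] head=2 tail=2 count=0
After op 6 (write(19)): arr=[6 14 19] head=2 tail=0 count=1
After op 7 (write(21)): arr=[21 14 19] head=2 tail=1 count=2
After op 8 (write(18)): arr=[21 18 19] head=2 tail=2 count=3
After op 9 (write(15)): arr=[21 18 15] head=0 tail=0 count=3
After op 10 (write(11)): arr=[11 18 15] head=1 tail=1 count=3
After op 11 (write(20)): arr=[11 20 15] head=2 tail=2 count=3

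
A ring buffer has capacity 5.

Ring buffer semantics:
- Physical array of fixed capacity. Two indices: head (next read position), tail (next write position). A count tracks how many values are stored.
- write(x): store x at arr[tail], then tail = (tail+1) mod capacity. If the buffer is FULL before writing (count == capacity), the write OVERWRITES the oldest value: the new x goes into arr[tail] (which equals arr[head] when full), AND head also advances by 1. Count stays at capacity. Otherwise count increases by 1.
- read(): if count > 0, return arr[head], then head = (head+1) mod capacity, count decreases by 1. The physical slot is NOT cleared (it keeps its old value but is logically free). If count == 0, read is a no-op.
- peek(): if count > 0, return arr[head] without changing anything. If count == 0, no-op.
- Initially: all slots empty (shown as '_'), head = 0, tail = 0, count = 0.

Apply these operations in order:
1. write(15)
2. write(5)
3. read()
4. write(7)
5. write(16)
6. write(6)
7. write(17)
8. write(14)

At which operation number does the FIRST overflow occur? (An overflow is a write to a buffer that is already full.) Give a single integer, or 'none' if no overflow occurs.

Answer: 8

Derivation:
After op 1 (write(15)): arr=[15 _ _ _ _] head=0 tail=1 count=1
After op 2 (write(5)): arr=[15 5 _ _ _] head=0 tail=2 count=2
After op 3 (read()): arr=[15 5 _ _ _] head=1 tail=2 count=1
After op 4 (write(7)): arr=[15 5 7 _ _] head=1 tail=3 count=2
After op 5 (write(16)): arr=[15 5 7 16 _] head=1 tail=4 count=3
After op 6 (write(6)): arr=[15 5 7 16 6] head=1 tail=0 count=4
After op 7 (write(17)): arr=[17 5 7 16 6] head=1 tail=1 count=5
After op 8 (write(14)): arr=[17 14 7 16 6] head=2 tail=2 count=5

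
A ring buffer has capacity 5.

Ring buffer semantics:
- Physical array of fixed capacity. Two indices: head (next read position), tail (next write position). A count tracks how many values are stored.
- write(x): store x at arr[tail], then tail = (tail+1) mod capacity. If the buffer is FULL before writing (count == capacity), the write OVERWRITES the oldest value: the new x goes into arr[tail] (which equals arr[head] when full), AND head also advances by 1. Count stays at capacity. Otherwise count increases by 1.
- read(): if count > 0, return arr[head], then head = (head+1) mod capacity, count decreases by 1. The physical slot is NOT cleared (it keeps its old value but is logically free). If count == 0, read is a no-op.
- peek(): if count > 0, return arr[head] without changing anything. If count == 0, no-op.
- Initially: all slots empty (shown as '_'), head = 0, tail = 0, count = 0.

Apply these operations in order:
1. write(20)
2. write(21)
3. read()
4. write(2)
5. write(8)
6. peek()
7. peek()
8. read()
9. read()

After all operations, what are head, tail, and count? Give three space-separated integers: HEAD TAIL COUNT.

After op 1 (write(20)): arr=[20 _ _ _ _] head=0 tail=1 count=1
After op 2 (write(21)): arr=[20 21 _ _ _] head=0 tail=2 count=2
After op 3 (read()): arr=[20 21 _ _ _] head=1 tail=2 count=1
After op 4 (write(2)): arr=[20 21 2 _ _] head=1 tail=3 count=2
After op 5 (write(8)): arr=[20 21 2 8 _] head=1 tail=4 count=3
After op 6 (peek()): arr=[20 21 2 8 _] head=1 tail=4 count=3
After op 7 (peek()): arr=[20 21 2 8 _] head=1 tail=4 count=3
After op 8 (read()): arr=[20 21 2 8 _] head=2 tail=4 count=2
After op 9 (read()): arr=[20 21 2 8 _] head=3 tail=4 count=1

Answer: 3 4 1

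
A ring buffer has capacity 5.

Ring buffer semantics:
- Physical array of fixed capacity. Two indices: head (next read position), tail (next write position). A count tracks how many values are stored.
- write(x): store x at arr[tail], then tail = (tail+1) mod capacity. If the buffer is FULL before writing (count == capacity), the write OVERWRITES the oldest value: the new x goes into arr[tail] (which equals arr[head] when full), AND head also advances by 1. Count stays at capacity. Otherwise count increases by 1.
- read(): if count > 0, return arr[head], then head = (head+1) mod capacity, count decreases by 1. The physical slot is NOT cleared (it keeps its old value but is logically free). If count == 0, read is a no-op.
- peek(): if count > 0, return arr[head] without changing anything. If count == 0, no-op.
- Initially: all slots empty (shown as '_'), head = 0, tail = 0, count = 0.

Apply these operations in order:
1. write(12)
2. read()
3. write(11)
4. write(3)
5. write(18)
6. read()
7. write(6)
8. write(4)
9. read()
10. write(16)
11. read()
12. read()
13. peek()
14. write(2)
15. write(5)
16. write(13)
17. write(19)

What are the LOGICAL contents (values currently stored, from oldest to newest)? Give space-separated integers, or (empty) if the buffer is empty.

After op 1 (write(12)): arr=[12 _ _ _ _] head=0 tail=1 count=1
After op 2 (read()): arr=[12 _ _ _ _] head=1 tail=1 count=0
After op 3 (write(11)): arr=[12 11 _ _ _] head=1 tail=2 count=1
After op 4 (write(3)): arr=[12 11 3 _ _] head=1 tail=3 count=2
After op 5 (write(18)): arr=[12 11 3 18 _] head=1 tail=4 count=3
After op 6 (read()): arr=[12 11 3 18 _] head=2 tail=4 count=2
After op 7 (write(6)): arr=[12 11 3 18 6] head=2 tail=0 count=3
After op 8 (write(4)): arr=[4 11 3 18 6] head=2 tail=1 count=4
After op 9 (read()): arr=[4 11 3 18 6] head=3 tail=1 count=3
After op 10 (write(16)): arr=[4 16 3 18 6] head=3 tail=2 count=4
After op 11 (read()): arr=[4 16 3 18 6] head=4 tail=2 count=3
After op 12 (read()): arr=[4 16 3 18 6] head=0 tail=2 count=2
After op 13 (peek()): arr=[4 16 3 18 6] head=0 tail=2 count=2
After op 14 (write(2)): arr=[4 16 2 18 6] head=0 tail=3 count=3
After op 15 (write(5)): arr=[4 16 2 5 6] head=0 tail=4 count=4
After op 16 (write(13)): arr=[4 16 2 5 13] head=0 tail=0 count=5
After op 17 (write(19)): arr=[19 16 2 5 13] head=1 tail=1 count=5

Answer: 16 2 5 13 19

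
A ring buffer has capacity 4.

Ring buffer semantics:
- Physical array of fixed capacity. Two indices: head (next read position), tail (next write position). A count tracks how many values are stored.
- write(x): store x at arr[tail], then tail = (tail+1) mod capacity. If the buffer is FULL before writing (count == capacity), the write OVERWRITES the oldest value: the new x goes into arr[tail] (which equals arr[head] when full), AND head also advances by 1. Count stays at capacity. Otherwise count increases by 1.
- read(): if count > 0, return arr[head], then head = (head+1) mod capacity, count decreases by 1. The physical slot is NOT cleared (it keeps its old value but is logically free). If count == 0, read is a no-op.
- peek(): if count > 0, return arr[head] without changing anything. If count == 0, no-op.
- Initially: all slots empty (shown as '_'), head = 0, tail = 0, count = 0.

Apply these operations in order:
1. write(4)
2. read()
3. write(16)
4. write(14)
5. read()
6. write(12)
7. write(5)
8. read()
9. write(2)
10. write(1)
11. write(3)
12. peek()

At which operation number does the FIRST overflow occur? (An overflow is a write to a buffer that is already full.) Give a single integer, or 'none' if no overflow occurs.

Answer: 11

Derivation:
After op 1 (write(4)): arr=[4 _ _ _] head=0 tail=1 count=1
After op 2 (read()): arr=[4 _ _ _] head=1 tail=1 count=0
After op 3 (write(16)): arr=[4 16 _ _] head=1 tail=2 count=1
After op 4 (write(14)): arr=[4 16 14 _] head=1 tail=3 count=2
After op 5 (read()): arr=[4 16 14 _] head=2 tail=3 count=1
After op 6 (write(12)): arr=[4 16 14 12] head=2 tail=0 count=2
After op 7 (write(5)): arr=[5 16 14 12] head=2 tail=1 count=3
After op 8 (read()): arr=[5 16 14 12] head=3 tail=1 count=2
After op 9 (write(2)): arr=[5 2 14 12] head=3 tail=2 count=3
After op 10 (write(1)): arr=[5 2 1 12] head=3 tail=3 count=4
After op 11 (write(3)): arr=[5 2 1 3] head=0 tail=0 count=4
After op 12 (peek()): arr=[5 2 1 3] head=0 tail=0 count=4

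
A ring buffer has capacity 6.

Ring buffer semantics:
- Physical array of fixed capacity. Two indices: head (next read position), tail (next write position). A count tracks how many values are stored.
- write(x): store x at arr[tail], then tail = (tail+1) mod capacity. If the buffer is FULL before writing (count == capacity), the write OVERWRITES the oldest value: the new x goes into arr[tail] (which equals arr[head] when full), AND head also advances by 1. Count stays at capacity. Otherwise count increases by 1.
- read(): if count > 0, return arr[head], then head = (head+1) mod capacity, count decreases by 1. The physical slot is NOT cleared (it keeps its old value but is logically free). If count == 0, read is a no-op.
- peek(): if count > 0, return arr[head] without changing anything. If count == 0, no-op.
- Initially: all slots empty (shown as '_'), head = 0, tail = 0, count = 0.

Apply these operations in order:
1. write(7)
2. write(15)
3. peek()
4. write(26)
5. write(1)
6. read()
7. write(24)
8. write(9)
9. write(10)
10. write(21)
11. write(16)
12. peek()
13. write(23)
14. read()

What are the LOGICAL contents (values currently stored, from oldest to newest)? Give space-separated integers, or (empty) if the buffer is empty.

Answer: 9 10 21 16 23

Derivation:
After op 1 (write(7)): arr=[7 _ _ _ _ _] head=0 tail=1 count=1
After op 2 (write(15)): arr=[7 15 _ _ _ _] head=0 tail=2 count=2
After op 3 (peek()): arr=[7 15 _ _ _ _] head=0 tail=2 count=2
After op 4 (write(26)): arr=[7 15 26 _ _ _] head=0 tail=3 count=3
After op 5 (write(1)): arr=[7 15 26 1 _ _] head=0 tail=4 count=4
After op 6 (read()): arr=[7 15 26 1 _ _] head=1 tail=4 count=3
After op 7 (write(24)): arr=[7 15 26 1 24 _] head=1 tail=5 count=4
After op 8 (write(9)): arr=[7 15 26 1 24 9] head=1 tail=0 count=5
After op 9 (write(10)): arr=[10 15 26 1 24 9] head=1 tail=1 count=6
After op 10 (write(21)): arr=[10 21 26 1 24 9] head=2 tail=2 count=6
After op 11 (write(16)): arr=[10 21 16 1 24 9] head=3 tail=3 count=6
After op 12 (peek()): arr=[10 21 16 1 24 9] head=3 tail=3 count=6
After op 13 (write(23)): arr=[10 21 16 23 24 9] head=4 tail=4 count=6
After op 14 (read()): arr=[10 21 16 23 24 9] head=5 tail=4 count=5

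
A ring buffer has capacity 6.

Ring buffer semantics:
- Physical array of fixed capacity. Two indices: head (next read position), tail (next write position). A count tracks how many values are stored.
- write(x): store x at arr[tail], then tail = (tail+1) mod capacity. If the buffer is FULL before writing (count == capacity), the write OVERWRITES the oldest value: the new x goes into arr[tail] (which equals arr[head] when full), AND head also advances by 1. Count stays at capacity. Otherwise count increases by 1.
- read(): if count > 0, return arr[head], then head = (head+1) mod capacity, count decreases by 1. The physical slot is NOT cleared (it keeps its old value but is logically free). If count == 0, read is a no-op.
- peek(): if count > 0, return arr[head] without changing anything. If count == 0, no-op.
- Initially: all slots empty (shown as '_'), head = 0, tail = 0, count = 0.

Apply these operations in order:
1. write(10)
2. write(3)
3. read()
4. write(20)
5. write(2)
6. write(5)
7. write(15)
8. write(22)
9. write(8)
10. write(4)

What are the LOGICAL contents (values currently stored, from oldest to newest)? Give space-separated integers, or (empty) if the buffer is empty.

Answer: 2 5 15 22 8 4

Derivation:
After op 1 (write(10)): arr=[10 _ _ _ _ _] head=0 tail=1 count=1
After op 2 (write(3)): arr=[10 3 _ _ _ _] head=0 tail=2 count=2
After op 3 (read()): arr=[10 3 _ _ _ _] head=1 tail=2 count=1
After op 4 (write(20)): arr=[10 3 20 _ _ _] head=1 tail=3 count=2
After op 5 (write(2)): arr=[10 3 20 2 _ _] head=1 tail=4 count=3
After op 6 (write(5)): arr=[10 3 20 2 5 _] head=1 tail=5 count=4
After op 7 (write(15)): arr=[10 3 20 2 5 15] head=1 tail=0 count=5
After op 8 (write(22)): arr=[22 3 20 2 5 15] head=1 tail=1 count=6
After op 9 (write(8)): arr=[22 8 20 2 5 15] head=2 tail=2 count=6
After op 10 (write(4)): arr=[22 8 4 2 5 15] head=3 tail=3 count=6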